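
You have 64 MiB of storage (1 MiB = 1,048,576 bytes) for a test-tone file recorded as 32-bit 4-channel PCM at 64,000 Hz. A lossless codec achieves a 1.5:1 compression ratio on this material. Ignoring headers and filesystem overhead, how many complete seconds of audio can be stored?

98 seconds

Uncompressed byte rate = 64,000 × 4 × 4 = 1,024,000 bytes/s.
After 1.5:1 compression, effective rate ≈ 682666.67 bytes/s.
Capacity = 64 × 1,048,576 = 67,108,864 bytes.
67,108,864 / effective rate ≈ 98.3 s → 98 seconds.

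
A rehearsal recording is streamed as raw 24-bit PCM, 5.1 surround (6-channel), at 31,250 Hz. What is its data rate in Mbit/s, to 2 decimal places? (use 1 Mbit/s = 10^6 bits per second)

Bit rate = 31,250 × 24 × 6 = 4,500,000 bits/s.
= 4.50 Mbit/s.

4.50 Mbit/s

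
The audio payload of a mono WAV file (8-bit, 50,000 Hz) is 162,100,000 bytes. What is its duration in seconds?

3,242 seconds

Byte rate = 50,000 × 1 × 1 = 50,000 bytes/s.
Duration = 162,100,000 / 50,000 = 3,242 s.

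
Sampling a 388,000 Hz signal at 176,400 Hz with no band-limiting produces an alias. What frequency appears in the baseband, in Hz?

Nyquist = 176,400/2 = 88,200 Hz; 388,000 Hz exceeds it.
Alias = |388,000 − 2×176,400| = |388,000 − 352,800| = 35,200 Hz.

35,200 Hz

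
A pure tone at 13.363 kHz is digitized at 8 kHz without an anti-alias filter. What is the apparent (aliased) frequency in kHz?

Nyquist = 8,000/2 = 4,000 Hz; 13,363 Hz exceeds it.
Alias = |13,363 − 2×8,000| = |13,363 − 16,000| = 2,637 Hz = 2.637 kHz.

2.637 kHz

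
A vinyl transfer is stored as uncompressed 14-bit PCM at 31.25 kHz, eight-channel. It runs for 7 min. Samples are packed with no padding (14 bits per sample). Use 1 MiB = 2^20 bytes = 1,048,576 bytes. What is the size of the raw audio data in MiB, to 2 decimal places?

Duration = 7 min = 420 s.
Bits = 31,250 × 420 × 14 × 8 = 1,470,000,000 bits = 183,750,000 bytes.
183,750,000 / 1,048,576 = 175.24 MiB.

175.24 MiB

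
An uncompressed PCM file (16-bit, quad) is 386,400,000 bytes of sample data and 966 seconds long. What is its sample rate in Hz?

Bytes = sample_rate × seconds × bytes_per_sample × channels.
sample_rate = 386,400,000 / (966 × 2 × 4) = 386,400,000 / 7,728 = 50,000 Hz.

50,000 Hz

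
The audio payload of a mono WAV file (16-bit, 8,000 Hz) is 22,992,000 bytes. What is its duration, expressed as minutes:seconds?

Byte rate = 8,000 × 2 × 1 = 16,000 bytes/s.
Duration = 22,992,000 / 16,000 = 1,437 s.
1,437 s = 23:57.

23:57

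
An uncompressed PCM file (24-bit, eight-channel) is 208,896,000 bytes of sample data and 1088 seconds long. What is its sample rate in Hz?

Bytes = sample_rate × seconds × bytes_per_sample × channels.
sample_rate = 208,896,000 / (1,088 × 3 × 8) = 208,896,000 / 26,112 = 8,000 Hz.

8,000 Hz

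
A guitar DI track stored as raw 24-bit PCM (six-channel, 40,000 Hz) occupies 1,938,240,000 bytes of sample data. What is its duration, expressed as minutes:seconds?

Byte rate = 40,000 × 3 × 6 = 720,000 bytes/s.
Duration = 1,938,240,000 / 720,000 = 2,692 s.
2,692 s = 44:52.

44:52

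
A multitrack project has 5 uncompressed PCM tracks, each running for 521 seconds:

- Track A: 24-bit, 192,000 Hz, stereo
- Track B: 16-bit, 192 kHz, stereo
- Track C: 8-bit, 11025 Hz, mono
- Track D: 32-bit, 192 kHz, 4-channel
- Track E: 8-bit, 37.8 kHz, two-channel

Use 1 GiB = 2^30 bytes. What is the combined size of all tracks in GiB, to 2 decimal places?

Track A: 192,000 × 521 × 3 × 2 = 600,192,000 bytes.
Track B: 192,000 × 521 × 2 × 2 = 400,128,000 bytes.
Track C: 11,025 × 521 × 1 × 1 = 5,744,025 bytes.
Track D: 192,000 × 521 × 4 × 4 = 1,600,512,000 bytes.
Track E: 37,800 × 521 × 1 × 2 = 39,387,600 bytes.
Total = 2,645,963,625 bytes = 2.46 GiB.

2.46 GiB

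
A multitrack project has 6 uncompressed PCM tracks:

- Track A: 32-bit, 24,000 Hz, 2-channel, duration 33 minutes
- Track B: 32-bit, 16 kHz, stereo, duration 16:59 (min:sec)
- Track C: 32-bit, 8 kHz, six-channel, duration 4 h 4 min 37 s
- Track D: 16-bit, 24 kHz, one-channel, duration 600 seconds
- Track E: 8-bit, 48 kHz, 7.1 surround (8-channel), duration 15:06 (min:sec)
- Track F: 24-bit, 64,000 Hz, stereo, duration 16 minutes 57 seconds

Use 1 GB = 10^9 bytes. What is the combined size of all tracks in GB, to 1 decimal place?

4.1 GB

Track A: 33 minutes = 1,980 s; 24,000 × 1,980 × 4 × 2 = 380,160,000 bytes.
Track B: 16:59 (min:sec) = 1,019 s; 16,000 × 1,019 × 4 × 2 = 130,432,000 bytes.
Track C: 4 h 4 min 37 s = 14,677 s; 8,000 × 14,677 × 4 × 6 = 2,817,984,000 bytes.
Track D: 24,000 × 600 × 2 × 1 = 28,800,000 bytes.
Track E: 15:06 (min:sec) = 906 s; 48,000 × 906 × 1 × 8 = 347,904,000 bytes.
Track F: 16 minutes 57 seconds = 1,017 s; 64,000 × 1,017 × 3 × 2 = 390,528,000 bytes.
Total = 4,095,808,000 bytes = 4.1 GB.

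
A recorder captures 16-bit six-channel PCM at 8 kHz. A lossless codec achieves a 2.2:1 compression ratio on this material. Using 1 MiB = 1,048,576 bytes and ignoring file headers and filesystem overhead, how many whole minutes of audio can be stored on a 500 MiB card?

200 minutes

Uncompressed byte rate = 8,000 × 2 × 6 = 96,000 bytes/s.
After 2.2:1 compression, effective rate ≈ 43636.36 bytes/s.
Capacity = 500 × 1,048,576 = 524,288,000 bytes.
524,288,000 / effective rate ≈ 12014.93 s → 200 minutes.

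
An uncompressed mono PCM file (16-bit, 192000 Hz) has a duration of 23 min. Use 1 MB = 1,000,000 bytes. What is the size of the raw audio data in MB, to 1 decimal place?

Duration = 23 min = 1,380 s.
Bytes = 192,000 samples/s × 1,380 s × 2 bytes/sample × 1 ch = 529,920,000 bytes.
529,920,000 / 1,000,000 = 529.9 MB.

529.9 MB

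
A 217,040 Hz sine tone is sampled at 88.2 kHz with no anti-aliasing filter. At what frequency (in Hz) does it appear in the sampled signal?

40,640 Hz

Nyquist = 88,200/2 = 44,100 Hz; 217,040 Hz exceeds it.
Alias = |217,040 − 2×88,200| = |217,040 − 176,400| = 40,640 Hz.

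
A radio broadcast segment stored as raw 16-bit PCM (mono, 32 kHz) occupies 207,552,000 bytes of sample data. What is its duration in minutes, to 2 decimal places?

54.05 minutes

Byte rate = 32,000 × 2 × 1 = 64,000 bytes/s.
Duration = 207,552,000 / 64,000 = 3,243 s.
3,243 s / 60 = 54.05 minutes.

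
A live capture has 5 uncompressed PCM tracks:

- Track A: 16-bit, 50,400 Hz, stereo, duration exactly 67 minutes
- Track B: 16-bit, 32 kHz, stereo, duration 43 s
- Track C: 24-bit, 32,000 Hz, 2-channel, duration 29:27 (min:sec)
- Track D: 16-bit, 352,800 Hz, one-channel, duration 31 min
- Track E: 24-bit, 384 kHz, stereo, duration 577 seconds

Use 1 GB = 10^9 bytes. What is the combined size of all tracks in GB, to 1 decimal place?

3.8 GB

Track A: exactly 67 minutes = 4,020 s; 50,400 × 4,020 × 2 × 2 = 810,432,000 bytes.
Track B: 32,000 × 43 × 2 × 2 = 5,504,000 bytes.
Track C: 29:27 (min:sec) = 1,767 s; 32,000 × 1,767 × 3 × 2 = 339,264,000 bytes.
Track D: 31 min = 1,860 s; 352,800 × 1,860 × 2 × 1 = 1,312,416,000 bytes.
Track E: 384,000 × 577 × 3 × 2 = 1,329,408,000 bytes.
Total = 3,797,024,000 bytes = 3.8 GB.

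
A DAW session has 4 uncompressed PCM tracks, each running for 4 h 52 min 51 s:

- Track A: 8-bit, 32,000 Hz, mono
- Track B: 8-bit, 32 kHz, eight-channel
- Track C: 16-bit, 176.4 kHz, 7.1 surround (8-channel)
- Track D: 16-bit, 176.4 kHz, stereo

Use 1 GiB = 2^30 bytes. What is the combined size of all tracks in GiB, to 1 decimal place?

62.4 GiB

4 h 52 min 51 s = 17,571 s.
Track A: 32,000 × 17,571 × 1 × 1 = 562,272,000 bytes.
Track B: 32,000 × 17,571 × 1 × 8 = 4,498,176,000 bytes.
Track C: 176,400 × 17,571 × 2 × 8 = 49,592,390,400 bytes.
Track D: 176,400 × 17,571 × 2 × 2 = 12,398,097,600 bytes.
Total = 67,050,936,000 bytes = 62.4 GiB.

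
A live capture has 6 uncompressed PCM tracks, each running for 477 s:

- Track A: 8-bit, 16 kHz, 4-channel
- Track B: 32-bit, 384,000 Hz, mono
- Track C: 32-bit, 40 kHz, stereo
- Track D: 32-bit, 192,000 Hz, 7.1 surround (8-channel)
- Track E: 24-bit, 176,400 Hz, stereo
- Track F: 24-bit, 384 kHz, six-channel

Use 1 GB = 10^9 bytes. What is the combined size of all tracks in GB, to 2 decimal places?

Track A: 16,000 × 477 × 1 × 4 = 30,528,000 bytes.
Track B: 384,000 × 477 × 4 × 1 = 732,672,000 bytes.
Track C: 40,000 × 477 × 4 × 2 = 152,640,000 bytes.
Track D: 192,000 × 477 × 4 × 8 = 2,930,688,000 bytes.
Track E: 176,400 × 477 × 3 × 2 = 504,856,800 bytes.
Track F: 384,000 × 477 × 3 × 6 = 3,297,024,000 bytes.
Total = 7,648,408,800 bytes = 7.65 GB.

7.65 GB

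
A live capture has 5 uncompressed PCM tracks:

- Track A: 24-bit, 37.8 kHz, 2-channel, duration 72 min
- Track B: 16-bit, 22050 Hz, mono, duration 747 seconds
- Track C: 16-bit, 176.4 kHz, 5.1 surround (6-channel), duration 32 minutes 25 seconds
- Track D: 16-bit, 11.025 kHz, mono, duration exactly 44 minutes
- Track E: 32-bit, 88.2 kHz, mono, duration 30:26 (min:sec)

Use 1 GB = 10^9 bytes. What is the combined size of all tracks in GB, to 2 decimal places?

Track A: 72 min = 4,320 s; 37,800 × 4,320 × 3 × 2 = 979,776,000 bytes.
Track B: 22,050 × 747 × 2 × 1 = 32,942,700 bytes.
Track C: 32 minutes 25 seconds = 1,945 s; 176,400 × 1,945 × 2 × 6 = 4,117,176,000 bytes.
Track D: exactly 44 minutes = 2,640 s; 11,025 × 2,640 × 2 × 1 = 58,212,000 bytes.
Track E: 30:26 (min:sec) = 1,826 s; 88,200 × 1,826 × 4 × 1 = 644,212,800 bytes.
Total = 5,832,319,500 bytes = 5.83 GB.

5.83 GB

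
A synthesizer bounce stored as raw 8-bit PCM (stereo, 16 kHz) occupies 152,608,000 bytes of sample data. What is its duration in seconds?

Byte rate = 16,000 × 1 × 2 = 32,000 bytes/s.
Duration = 152,608,000 / 32,000 = 4,769 s.

4,769 seconds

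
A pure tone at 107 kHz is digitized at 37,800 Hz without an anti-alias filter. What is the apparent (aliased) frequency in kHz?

6.4 kHz

Nyquist = 37,800/2 = 18,900 Hz; 107,000 Hz exceeds it.
Alias = |107,000 − 3×37,800| = |107,000 − 113,400| = 6,400 Hz = 6.4 kHz.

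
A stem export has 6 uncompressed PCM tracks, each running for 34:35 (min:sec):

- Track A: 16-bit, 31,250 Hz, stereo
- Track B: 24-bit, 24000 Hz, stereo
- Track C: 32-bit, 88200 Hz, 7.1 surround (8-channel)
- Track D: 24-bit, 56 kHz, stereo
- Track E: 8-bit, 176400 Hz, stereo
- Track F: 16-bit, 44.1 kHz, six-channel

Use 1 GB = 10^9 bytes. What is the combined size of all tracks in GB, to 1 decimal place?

34:35 (min:sec) = 2,075 s.
Track A: 31,250 × 2,075 × 2 × 2 = 259,375,000 bytes.
Track B: 24,000 × 2,075 × 3 × 2 = 298,800,000 bytes.
Track C: 88,200 × 2,075 × 4 × 8 = 5,856,480,000 bytes.
Track D: 56,000 × 2,075 × 3 × 2 = 697,200,000 bytes.
Track E: 176,400 × 2,075 × 1 × 2 = 732,060,000 bytes.
Track F: 44,100 × 2,075 × 2 × 6 = 1,098,090,000 bytes.
Total = 8,942,005,000 bytes = 8.9 GB.

8.9 GB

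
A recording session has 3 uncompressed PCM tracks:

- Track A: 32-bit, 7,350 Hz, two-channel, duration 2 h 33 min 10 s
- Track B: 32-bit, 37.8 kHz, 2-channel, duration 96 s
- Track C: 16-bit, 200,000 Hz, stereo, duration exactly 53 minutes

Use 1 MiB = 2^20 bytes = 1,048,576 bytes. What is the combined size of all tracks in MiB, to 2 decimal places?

2969.17 MiB

Track A: 2 h 33 min 10 s = 9,190 s; 7,350 × 9,190 × 4 × 2 = 540,372,000 bytes.
Track B: 37,800 × 96 × 4 × 2 = 29,030,400 bytes.
Track C: exactly 53 minutes = 3,180 s; 200,000 × 3,180 × 2 × 2 = 2,544,000,000 bytes.
Total = 3,113,402,400 bytes = 2969.17 MiB.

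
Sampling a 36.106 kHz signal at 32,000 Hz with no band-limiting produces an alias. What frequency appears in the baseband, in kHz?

4.106 kHz

Nyquist = 32,000/2 = 16,000 Hz; 36,106 Hz exceeds it.
Alias = |36,106 − 1×32,000| = |36,106 − 32,000| = 4,106 Hz = 4.106 kHz.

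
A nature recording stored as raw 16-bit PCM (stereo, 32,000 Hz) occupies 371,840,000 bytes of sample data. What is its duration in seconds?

Byte rate = 32,000 × 2 × 2 = 128,000 bytes/s.
Duration = 371,840,000 / 128,000 = 2,905 s.

2,905 seconds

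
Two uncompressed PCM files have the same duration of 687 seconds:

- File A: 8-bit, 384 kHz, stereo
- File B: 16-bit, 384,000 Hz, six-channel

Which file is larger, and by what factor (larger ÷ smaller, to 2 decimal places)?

File B, by a factor of 6.00

File A: 384,000 × 1 × 2 = 768,000 bytes/s.
File B: 384,000 × 2 × 6 = 4,608,000 bytes/s.
File B is larger; ratio = 3,165,696,000 / 527,616,000 = 6.00.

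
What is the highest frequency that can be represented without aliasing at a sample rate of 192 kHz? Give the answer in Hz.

96,000 Hz

Nyquist frequency = sample rate / 2 = 192,000 / 2 = 96,000 Hz.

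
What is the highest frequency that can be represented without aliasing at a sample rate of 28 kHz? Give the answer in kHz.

Nyquist frequency = sample rate / 2 = 28,000 / 2 = 14 kHz.

14 kHz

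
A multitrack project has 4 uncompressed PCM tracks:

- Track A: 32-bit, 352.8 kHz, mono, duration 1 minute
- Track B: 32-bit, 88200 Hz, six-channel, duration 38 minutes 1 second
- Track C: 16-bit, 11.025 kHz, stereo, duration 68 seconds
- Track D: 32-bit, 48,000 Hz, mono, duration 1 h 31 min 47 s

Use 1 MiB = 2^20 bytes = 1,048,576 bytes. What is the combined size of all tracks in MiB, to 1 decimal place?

Track A: 1 minute = 60 s; 352,800 × 60 × 4 × 1 = 84,672,000 bytes.
Track B: 38 minutes 1 second = 2,281 s; 88,200 × 2,281 × 4 × 6 = 4,828,420,800 bytes.
Track C: 11,025 × 68 × 2 × 2 = 2,998,800 bytes.
Track D: 1 h 31 min 47 s = 5,507 s; 48,000 × 5,507 × 4 × 1 = 1,057,344,000 bytes.
Total = 5,973,435,600 bytes = 5696.7 MiB.

5696.7 MiB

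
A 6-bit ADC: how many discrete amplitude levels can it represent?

2^6 = 64.

64 levels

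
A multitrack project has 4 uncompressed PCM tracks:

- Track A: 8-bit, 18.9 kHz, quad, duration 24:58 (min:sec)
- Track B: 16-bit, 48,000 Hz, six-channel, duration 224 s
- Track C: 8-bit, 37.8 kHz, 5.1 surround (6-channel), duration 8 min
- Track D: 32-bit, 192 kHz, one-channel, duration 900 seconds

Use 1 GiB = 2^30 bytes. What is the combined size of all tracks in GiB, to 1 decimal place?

1.0 GiB

Track A: 24:58 (min:sec) = 1,498 s; 18,900 × 1,498 × 1 × 4 = 113,248,800 bytes.
Track B: 48,000 × 224 × 2 × 6 = 129,024,000 bytes.
Track C: 8 min = 480 s; 37,800 × 480 × 1 × 6 = 108,864,000 bytes.
Track D: 192,000 × 900 × 4 × 1 = 691,200,000 bytes.
Total = 1,042,336,800 bytes = 1.0 GiB.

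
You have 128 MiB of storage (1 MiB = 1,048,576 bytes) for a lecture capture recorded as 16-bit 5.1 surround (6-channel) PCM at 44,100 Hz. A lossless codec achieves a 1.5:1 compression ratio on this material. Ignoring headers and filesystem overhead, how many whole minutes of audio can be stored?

Uncompressed byte rate = 44,100 × 2 × 6 = 529,200 bytes/s.
After 1.5:1 compression, effective rate ≈ 352800 bytes/s.
Capacity = 128 × 1,048,576 = 134,217,728 bytes.
134,217,728 / effective rate ≈ 380.44 s → 6 minutes.

6 minutes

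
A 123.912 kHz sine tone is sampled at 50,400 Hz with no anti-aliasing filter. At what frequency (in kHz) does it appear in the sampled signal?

Nyquist = 50,400/2 = 25,200 Hz; 123,912 Hz exceeds it.
Alias = |123,912 − 2×50,400| = |123,912 − 100,800| = 23,112 Hz = 23.112 kHz.

23.112 kHz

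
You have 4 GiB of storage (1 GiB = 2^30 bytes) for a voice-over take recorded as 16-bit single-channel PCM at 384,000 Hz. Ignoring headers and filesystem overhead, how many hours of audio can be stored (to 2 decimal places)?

1.55 hours

Uncompressed byte rate = 384,000 × 2 × 1 = 768,000 bytes/s.
Capacity = 4 × 1,073,741,824 = 4,294,967,296 bytes.
4,294,967,296 / 768,000 ≈ 5592.41 s → 1.55 hours.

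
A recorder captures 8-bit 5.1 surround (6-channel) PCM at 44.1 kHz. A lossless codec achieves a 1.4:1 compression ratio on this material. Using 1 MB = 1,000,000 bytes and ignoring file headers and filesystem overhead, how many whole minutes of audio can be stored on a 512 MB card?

45 minutes

Uncompressed byte rate = 44,100 × 1 × 6 = 264,600 bytes/s.
After 1.4:1 compression, effective rate ≈ 189000 bytes/s.
Capacity = 512 × 1,000,000 = 512,000,000 bytes.
512,000,000 / effective rate ≈ 2708.99 s → 45 minutes.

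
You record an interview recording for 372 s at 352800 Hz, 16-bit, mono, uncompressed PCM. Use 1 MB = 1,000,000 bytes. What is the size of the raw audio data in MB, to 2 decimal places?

262.48 MB

Bytes = 352,800 samples/s × 372 s × 2 bytes/sample × 1 ch = 262,483,200 bytes.
262,483,200 / 1,000,000 = 262.48 MB.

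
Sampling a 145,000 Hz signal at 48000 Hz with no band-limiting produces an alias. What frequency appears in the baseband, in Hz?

Nyquist = 48,000/2 = 24,000 Hz; 145,000 Hz exceeds it.
Alias = |145,000 − 3×48,000| = |145,000 − 144,000| = 1,000 Hz.

1,000 Hz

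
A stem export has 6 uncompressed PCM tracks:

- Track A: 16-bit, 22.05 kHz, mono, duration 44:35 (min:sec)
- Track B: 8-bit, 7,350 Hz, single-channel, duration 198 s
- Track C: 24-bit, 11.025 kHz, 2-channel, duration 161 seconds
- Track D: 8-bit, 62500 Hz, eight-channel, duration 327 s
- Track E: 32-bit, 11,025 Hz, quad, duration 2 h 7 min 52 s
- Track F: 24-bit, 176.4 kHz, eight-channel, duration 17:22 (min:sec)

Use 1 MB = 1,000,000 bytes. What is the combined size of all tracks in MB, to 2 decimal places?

Track A: 44:35 (min:sec) = 2,675 s; 22,050 × 2,675 × 2 × 1 = 117,967,500 bytes.
Track B: 7,350 × 198 × 1 × 1 = 1,455,300 bytes.
Track C: 11,025 × 161 × 3 × 2 = 10,650,150 bytes.
Track D: 62,500 × 327 × 1 × 8 = 163,500,000 bytes.
Track E: 2 h 7 min 52 s = 7,672 s; 11,025 × 7,672 × 4 × 4 = 1,353,340,800 bytes.
Track F: 17:22 (min:sec) = 1,042 s; 176,400 × 1,042 × 3 × 8 = 4,411,411,200 bytes.
Total = 6,058,324,950 bytes = 6058.32 MB.

6058.32 MB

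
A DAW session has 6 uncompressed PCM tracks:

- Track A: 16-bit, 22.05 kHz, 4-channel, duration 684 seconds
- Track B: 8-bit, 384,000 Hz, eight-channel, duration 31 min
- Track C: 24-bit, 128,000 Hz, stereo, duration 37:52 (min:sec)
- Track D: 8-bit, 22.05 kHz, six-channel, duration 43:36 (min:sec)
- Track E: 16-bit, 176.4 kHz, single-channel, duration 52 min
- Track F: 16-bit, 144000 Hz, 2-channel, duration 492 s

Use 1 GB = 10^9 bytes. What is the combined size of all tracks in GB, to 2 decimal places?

9.31 GB

Track A: 22,050 × 684 × 2 × 4 = 120,657,600 bytes.
Track B: 31 min = 1,860 s; 384,000 × 1,860 × 1 × 8 = 5,713,920,000 bytes.
Track C: 37:52 (min:sec) = 2,272 s; 128,000 × 2,272 × 3 × 2 = 1,744,896,000 bytes.
Track D: 43:36 (min:sec) = 2,616 s; 22,050 × 2,616 × 1 × 6 = 346,096,800 bytes.
Track E: 52 min = 3,120 s; 176,400 × 3,120 × 2 × 1 = 1,100,736,000 bytes.
Track F: 144,000 × 492 × 2 × 2 = 283,392,000 bytes.
Total = 9,309,698,400 bytes = 9.31 GB.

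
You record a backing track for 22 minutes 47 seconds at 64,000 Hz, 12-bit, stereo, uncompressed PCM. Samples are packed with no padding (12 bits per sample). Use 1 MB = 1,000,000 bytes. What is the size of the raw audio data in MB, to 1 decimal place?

Duration = 22 minutes 47 seconds = 1,367 s.
Bits = 64,000 × 1,367 × 12 × 2 = 2,099,712,000 bits = 262,464,000 bytes.
262,464,000 / 1,000,000 = 262.5 MB.

262.5 MB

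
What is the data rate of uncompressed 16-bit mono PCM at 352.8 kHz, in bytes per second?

Bit rate = 352,800 × 16 × 1 = 5,644,800 bits/s.
5,644,800 / 8 = 705,600 bytes/s.

705,600 bytes/s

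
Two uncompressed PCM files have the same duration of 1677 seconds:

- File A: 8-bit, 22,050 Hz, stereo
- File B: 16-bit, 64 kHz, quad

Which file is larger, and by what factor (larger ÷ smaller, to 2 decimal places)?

File B, by a factor of 11.61

File A: 22,050 × 1 × 2 = 44,100 bytes/s.
File B: 64,000 × 2 × 4 = 512,000 bytes/s.
File B is larger; ratio = 858,624,000 / 73,955,700 = 11.61.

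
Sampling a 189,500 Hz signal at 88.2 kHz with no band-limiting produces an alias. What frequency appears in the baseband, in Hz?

Nyquist = 88,200/2 = 44,100 Hz; 189,500 Hz exceeds it.
Alias = |189,500 − 2×88,200| = |189,500 − 176,400| = 13,100 Hz.

13,100 Hz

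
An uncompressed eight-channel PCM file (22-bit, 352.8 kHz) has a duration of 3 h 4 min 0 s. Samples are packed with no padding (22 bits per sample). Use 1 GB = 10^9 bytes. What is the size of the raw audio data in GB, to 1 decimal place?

85.7 GB

Duration = 3 h 4 min 0 s = 11,040 s.
Bits = 352,800 × 11,040 × 22 × 8 = 685,504,512,000 bits = 85,688,064,000 bytes.
85,688,064,000 / 1,000,000,000 = 85.7 GB.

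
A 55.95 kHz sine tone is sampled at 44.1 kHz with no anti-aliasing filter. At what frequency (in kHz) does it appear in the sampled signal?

Nyquist = 44,100/2 = 22,050 Hz; 55,950 Hz exceeds it.
Alias = |55,950 − 1×44,100| = |55,950 − 44,100| = 11,850 Hz = 11.85 kHz.

11.85 kHz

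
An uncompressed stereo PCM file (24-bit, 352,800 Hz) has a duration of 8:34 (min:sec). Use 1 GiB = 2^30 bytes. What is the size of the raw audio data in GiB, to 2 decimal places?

1.01 GiB

Duration = 8:34 (min:sec) = 514 s.
Bytes = 352,800 samples/s × 514 s × 3 bytes/sample × 2 ch = 1,088,035,200 bytes.
1,088,035,200 / 1,073,741,824 = 1.01 GiB.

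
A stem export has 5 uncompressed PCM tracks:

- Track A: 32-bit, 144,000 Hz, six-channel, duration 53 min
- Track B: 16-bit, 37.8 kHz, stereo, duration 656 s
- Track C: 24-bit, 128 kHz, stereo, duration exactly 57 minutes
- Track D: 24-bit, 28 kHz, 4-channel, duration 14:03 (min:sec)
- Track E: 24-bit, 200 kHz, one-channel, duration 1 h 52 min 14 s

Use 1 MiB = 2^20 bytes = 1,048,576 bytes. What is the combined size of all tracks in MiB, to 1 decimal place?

Track A: 53 min = 3,180 s; 144,000 × 3,180 × 4 × 6 = 10,990,080,000 bytes.
Track B: 37,800 × 656 × 2 × 2 = 99,187,200 bytes.
Track C: exactly 57 minutes = 3,420 s; 128,000 × 3,420 × 3 × 2 = 2,626,560,000 bytes.
Track D: 14:03 (min:sec) = 843 s; 28,000 × 843 × 3 × 4 = 283,248,000 bytes.
Track E: 1 h 52 min 14 s = 6,734 s; 200,000 × 6,734 × 3 × 1 = 4,040,400,000 bytes.
Total = 18,039,475,200 bytes = 17203.8 MiB.

17203.8 MiB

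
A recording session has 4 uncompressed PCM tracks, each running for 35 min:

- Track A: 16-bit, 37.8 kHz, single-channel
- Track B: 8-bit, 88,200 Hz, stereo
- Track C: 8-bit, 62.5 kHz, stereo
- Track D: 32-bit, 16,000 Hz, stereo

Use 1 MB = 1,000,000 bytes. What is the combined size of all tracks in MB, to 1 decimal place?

35 min = 2,100 s.
Track A: 37,800 × 2,100 × 2 × 1 = 158,760,000 bytes.
Track B: 88,200 × 2,100 × 1 × 2 = 370,440,000 bytes.
Track C: 62,500 × 2,100 × 1 × 2 = 262,500,000 bytes.
Track D: 16,000 × 2,100 × 4 × 2 = 268,800,000 bytes.
Total = 1,060,500,000 bytes = 1060.5 MB.

1060.5 MB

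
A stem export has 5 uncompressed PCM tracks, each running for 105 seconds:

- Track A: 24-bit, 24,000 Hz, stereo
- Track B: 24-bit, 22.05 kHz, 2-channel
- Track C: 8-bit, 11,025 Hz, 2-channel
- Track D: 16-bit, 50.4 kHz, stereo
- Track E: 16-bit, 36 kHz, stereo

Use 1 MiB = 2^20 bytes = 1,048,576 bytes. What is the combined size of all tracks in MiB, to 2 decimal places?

Track A: 24,000 × 105 × 3 × 2 = 15,120,000 bytes.
Track B: 22,050 × 105 × 3 × 2 = 13,891,500 bytes.
Track C: 11,025 × 105 × 1 × 2 = 2,315,250 bytes.
Track D: 50,400 × 105 × 2 × 2 = 21,168,000 bytes.
Track E: 36,000 × 105 × 2 × 2 = 15,120,000 bytes.
Total = 67,614,750 bytes = 64.48 MiB.

64.48 MiB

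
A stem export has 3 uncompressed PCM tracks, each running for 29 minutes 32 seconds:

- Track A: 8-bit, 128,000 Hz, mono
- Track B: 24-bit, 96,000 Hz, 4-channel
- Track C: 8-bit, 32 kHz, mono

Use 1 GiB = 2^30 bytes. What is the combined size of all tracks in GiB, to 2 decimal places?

2.17 GiB

29 minutes 32 seconds = 1,772 s.
Track A: 128,000 × 1,772 × 1 × 1 = 226,816,000 bytes.
Track B: 96,000 × 1,772 × 3 × 4 = 2,041,344,000 bytes.
Track C: 32,000 × 1,772 × 1 × 1 = 56,704,000 bytes.
Total = 2,324,864,000 bytes = 2.17 GiB.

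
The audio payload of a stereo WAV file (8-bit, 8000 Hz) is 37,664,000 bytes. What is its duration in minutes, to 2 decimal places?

Byte rate = 8,000 × 1 × 2 = 16,000 bytes/s.
Duration = 37,664,000 / 16,000 = 2,354 s.
2,354 s / 60 = 39.23 minutes.

39.23 minutes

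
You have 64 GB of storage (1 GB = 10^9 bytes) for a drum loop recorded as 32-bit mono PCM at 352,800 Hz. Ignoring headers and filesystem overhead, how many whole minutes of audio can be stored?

755 minutes

Uncompressed byte rate = 352,800 × 4 × 1 = 1,411,200 bytes/s.
Capacity = 64 × 1,000,000,000 = 64,000,000,000 bytes.
64,000,000,000 / 1,411,200 ≈ 45351.47 s → 755 minutes.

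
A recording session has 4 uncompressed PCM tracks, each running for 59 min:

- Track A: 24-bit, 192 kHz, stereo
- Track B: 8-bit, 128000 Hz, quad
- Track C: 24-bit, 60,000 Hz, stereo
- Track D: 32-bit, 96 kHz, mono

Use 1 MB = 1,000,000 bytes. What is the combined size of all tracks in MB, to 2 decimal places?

8524.32 MB

59 min = 3,540 s.
Track A: 192,000 × 3,540 × 3 × 2 = 4,078,080,000 bytes.
Track B: 128,000 × 3,540 × 1 × 4 = 1,812,480,000 bytes.
Track C: 60,000 × 3,540 × 3 × 2 = 1,274,400,000 bytes.
Track D: 96,000 × 3,540 × 4 × 1 = 1,359,360,000 bytes.
Total = 8,524,320,000 bytes = 8524.32 MB.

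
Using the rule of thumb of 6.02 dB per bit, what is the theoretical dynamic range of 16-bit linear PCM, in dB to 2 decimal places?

16 × 6.02 = 96.32 dB.

96.32 dB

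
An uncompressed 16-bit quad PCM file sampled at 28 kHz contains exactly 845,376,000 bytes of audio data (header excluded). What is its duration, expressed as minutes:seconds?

Byte rate = 28,000 × 2 × 4 = 224,000 bytes/s.
Duration = 845,376,000 / 224,000 = 3,774 s.
3,774 s = 62:54.

62:54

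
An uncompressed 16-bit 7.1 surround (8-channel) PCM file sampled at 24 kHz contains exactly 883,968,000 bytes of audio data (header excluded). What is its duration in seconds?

2,302 seconds

Byte rate = 24,000 × 2 × 8 = 384,000 bytes/s.
Duration = 883,968,000 / 384,000 = 2,302 s.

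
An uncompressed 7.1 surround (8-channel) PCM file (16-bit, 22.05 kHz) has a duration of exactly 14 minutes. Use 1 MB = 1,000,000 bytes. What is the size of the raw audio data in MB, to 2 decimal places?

296.35 MB

Duration = exactly 14 minutes = 840 s.
Bytes = 22,050 samples/s × 840 s × 2 bytes/sample × 8 ch = 296,352,000 bytes.
296,352,000 / 1,000,000 = 296.35 MB.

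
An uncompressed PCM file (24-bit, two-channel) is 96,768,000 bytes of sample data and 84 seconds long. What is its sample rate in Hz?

Bytes = sample_rate × seconds × bytes_per_sample × channels.
sample_rate = 96,768,000 / (84 × 3 × 2) = 96,768,000 / 504 = 192,000 Hz.

192,000 Hz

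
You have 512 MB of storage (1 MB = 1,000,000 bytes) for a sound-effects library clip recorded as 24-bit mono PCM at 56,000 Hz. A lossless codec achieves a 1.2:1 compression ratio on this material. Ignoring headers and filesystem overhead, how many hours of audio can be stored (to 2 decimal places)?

Uncompressed byte rate = 56,000 × 3 × 1 = 168,000 bytes/s.
After 1.2:1 compression, effective rate ≈ 140000 bytes/s.
Capacity = 512 × 1,000,000 = 512,000,000 bytes.
512,000,000 / effective rate ≈ 3657.14 s → 1.02 hours.

1.02 hours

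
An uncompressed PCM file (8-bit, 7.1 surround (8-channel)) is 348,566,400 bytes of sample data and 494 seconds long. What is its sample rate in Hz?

Bytes = sample_rate × seconds × bytes_per_sample × channels.
sample_rate = 348,566,400 / (494 × 1 × 8) = 348,566,400 / 3,952 = 88,200 Hz.

88,200 Hz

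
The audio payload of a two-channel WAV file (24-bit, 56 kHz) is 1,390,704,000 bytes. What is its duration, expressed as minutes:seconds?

68:59

Byte rate = 56,000 × 3 × 2 = 336,000 bytes/s.
Duration = 1,390,704,000 / 336,000 = 4,139 s.
4,139 s = 68:59.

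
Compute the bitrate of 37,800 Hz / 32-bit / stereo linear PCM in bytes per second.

302,400 bytes/s

Bit rate = 37,800 × 32 × 2 = 2,419,200 bits/s.
2,419,200 / 8 = 302,400 bytes/s.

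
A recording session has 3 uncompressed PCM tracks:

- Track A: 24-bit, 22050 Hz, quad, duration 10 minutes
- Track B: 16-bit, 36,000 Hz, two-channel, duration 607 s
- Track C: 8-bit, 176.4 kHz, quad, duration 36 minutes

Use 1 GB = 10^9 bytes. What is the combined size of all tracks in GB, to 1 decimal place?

Track A: 10 minutes = 600 s; 22,050 × 600 × 3 × 4 = 158,760,000 bytes.
Track B: 36,000 × 607 × 2 × 2 = 87,408,000 bytes.
Track C: 36 minutes = 2,160 s; 176,400 × 2,160 × 1 × 4 = 1,524,096,000 bytes.
Total = 1,770,264,000 bytes = 1.8 GB.

1.8 GB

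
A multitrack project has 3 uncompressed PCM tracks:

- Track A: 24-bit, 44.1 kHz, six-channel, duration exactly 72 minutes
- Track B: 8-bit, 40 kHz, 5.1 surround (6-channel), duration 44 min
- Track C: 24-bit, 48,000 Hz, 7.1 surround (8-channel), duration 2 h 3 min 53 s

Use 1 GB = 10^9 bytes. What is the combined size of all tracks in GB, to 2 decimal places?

Track A: exactly 72 minutes = 4,320 s; 44,100 × 4,320 × 3 × 6 = 3,429,216,000 bytes.
Track B: 44 min = 2,640 s; 40,000 × 2,640 × 1 × 6 = 633,600,000 bytes.
Track C: 2 h 3 min 53 s = 7,433 s; 48,000 × 7,433 × 3 × 8 = 8,562,816,000 bytes.
Total = 12,625,632,000 bytes = 12.63 GB.

12.63 GB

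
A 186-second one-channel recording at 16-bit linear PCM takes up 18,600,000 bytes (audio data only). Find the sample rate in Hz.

Bytes = sample_rate × seconds × bytes_per_sample × channels.
sample_rate = 18,600,000 / (186 × 2 × 1) = 18,600,000 / 372 = 50,000 Hz.

50,000 Hz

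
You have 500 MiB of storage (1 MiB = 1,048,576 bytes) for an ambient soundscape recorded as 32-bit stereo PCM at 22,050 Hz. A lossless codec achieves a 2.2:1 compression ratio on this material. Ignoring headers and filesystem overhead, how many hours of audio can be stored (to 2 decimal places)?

1.82 hours

Uncompressed byte rate = 22,050 × 4 × 2 = 176,400 bytes/s.
After 2.2:1 compression, effective rate ≈ 80181.82 bytes/s.
Capacity = 500 × 1,048,576 = 524,288,000 bytes.
524,288,000 / effective rate ≈ 6538.74 s → 1.82 hours.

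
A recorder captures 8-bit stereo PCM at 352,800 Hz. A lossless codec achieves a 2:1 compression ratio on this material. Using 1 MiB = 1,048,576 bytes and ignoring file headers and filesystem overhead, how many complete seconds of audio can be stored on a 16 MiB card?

47 seconds

Uncompressed byte rate = 352,800 × 1 × 2 = 705,600 bytes/s.
After 2:1 compression, effective rate ≈ 352800 bytes/s.
Capacity = 16 × 1,048,576 = 16,777,216 bytes.
16,777,216 / effective rate ≈ 47.55 s → 47 seconds.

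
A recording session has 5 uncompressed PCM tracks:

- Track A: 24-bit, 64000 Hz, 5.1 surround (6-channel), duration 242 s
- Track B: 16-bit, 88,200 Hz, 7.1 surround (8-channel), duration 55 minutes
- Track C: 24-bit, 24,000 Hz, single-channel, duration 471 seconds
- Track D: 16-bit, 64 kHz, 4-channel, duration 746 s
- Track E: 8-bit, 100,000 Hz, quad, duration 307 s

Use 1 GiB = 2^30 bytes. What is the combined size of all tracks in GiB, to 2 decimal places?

5.10 GiB

Track A: 64,000 × 242 × 3 × 6 = 278,784,000 bytes.
Track B: 55 minutes = 3,300 s; 88,200 × 3,300 × 2 × 8 = 4,656,960,000 bytes.
Track C: 24,000 × 471 × 3 × 1 = 33,912,000 bytes.
Track D: 64,000 × 746 × 2 × 4 = 381,952,000 bytes.
Track E: 100,000 × 307 × 1 × 4 = 122,800,000 bytes.
Total = 5,474,408,000 bytes = 5.10 GiB.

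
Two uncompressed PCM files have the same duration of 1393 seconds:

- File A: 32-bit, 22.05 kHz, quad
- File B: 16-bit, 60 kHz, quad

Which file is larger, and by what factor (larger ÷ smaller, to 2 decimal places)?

File A: 22,050 × 4 × 4 = 352,800 bytes/s.
File B: 60,000 × 2 × 4 = 480,000 bytes/s.
File B is larger; ratio = 668,640,000 / 491,450,400 = 1.36.

File B, by a factor of 1.36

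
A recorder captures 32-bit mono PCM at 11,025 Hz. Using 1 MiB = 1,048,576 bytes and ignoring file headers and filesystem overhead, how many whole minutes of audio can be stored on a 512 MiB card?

202 minutes

Uncompressed byte rate = 11,025 × 4 × 1 = 44,100 bytes/s.
Capacity = 512 × 1,048,576 = 536,870,912 bytes.
536,870,912 / 44,100 ≈ 12173.94 s → 202 minutes.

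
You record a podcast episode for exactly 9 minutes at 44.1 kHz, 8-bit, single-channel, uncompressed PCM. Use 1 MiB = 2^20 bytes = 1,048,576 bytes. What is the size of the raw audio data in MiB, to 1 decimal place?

22.7 MiB

Duration = exactly 9 minutes = 540 s.
Bytes = 44,100 samples/s × 540 s × 1 bytes/sample × 1 ch = 23,814,000 bytes.
23,814,000 / 1,048,576 = 22.7 MiB.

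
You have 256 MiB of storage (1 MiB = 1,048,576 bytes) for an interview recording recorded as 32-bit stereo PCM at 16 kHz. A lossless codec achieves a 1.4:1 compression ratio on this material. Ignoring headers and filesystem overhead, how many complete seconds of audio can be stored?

Uncompressed byte rate = 16,000 × 4 × 2 = 128,000 bytes/s.
After 1.4:1 compression, effective rate ≈ 91428.57 bytes/s.
Capacity = 256 × 1,048,576 = 268,435,456 bytes.
268,435,456 / effective rate ≈ 2936.01 s → 2,936 seconds.

2,936 seconds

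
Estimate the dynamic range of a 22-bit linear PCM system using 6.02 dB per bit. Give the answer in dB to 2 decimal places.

22 × 6.02 = 132.44 dB.

132.44 dB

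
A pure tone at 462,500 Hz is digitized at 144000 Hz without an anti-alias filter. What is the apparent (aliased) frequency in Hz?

Nyquist = 144,000/2 = 72,000 Hz; 462,500 Hz exceeds it.
Alias = |462,500 − 3×144,000| = |462,500 − 432,000| = 30,500 Hz.

30,500 Hz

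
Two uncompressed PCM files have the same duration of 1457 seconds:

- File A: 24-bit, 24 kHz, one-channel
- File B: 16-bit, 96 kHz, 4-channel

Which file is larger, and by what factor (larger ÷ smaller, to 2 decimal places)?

File B, by a factor of 10.67

File A: 24,000 × 3 × 1 = 72,000 bytes/s.
File B: 96,000 × 2 × 4 = 768,000 bytes/s.
File B is larger; ratio = 1,118,976,000 / 104,904,000 = 10.67.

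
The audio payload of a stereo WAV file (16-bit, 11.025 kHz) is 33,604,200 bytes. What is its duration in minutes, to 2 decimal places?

Byte rate = 11,025 × 2 × 2 = 44,100 bytes/s.
Duration = 33,604,200 / 44,100 = 762 s.
762 s / 60 = 12.70 minutes.

12.70 minutes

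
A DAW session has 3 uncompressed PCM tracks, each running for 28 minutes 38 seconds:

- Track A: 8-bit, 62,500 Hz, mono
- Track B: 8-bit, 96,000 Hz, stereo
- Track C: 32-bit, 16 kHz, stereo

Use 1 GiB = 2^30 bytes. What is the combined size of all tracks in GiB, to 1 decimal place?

0.6 GiB

28 minutes 38 seconds = 1,718 s.
Track A: 62,500 × 1,718 × 1 × 1 = 107,375,000 bytes.
Track B: 96,000 × 1,718 × 1 × 2 = 329,856,000 bytes.
Track C: 16,000 × 1,718 × 4 × 2 = 219,904,000 bytes.
Total = 657,135,000 bytes = 0.6 GiB.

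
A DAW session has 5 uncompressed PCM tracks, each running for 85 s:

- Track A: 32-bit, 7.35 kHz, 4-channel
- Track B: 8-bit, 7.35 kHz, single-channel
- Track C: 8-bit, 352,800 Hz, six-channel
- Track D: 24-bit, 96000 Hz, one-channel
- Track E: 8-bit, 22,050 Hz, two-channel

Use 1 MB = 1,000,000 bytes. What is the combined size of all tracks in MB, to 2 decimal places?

218.78 MB

Track A: 7,350 × 85 × 4 × 4 = 9,996,000 bytes.
Track B: 7,350 × 85 × 1 × 1 = 624,750 bytes.
Track C: 352,800 × 85 × 1 × 6 = 179,928,000 bytes.
Track D: 96,000 × 85 × 3 × 1 = 24,480,000 bytes.
Track E: 22,050 × 85 × 1 × 2 = 3,748,500 bytes.
Total = 218,777,250 bytes = 218.78 MB.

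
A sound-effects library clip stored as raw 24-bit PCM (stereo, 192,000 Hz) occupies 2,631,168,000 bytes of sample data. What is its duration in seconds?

2,284 seconds

Byte rate = 192,000 × 3 × 2 = 1,152,000 bytes/s.
Duration = 2,631,168,000 / 1,152,000 = 2,284 s.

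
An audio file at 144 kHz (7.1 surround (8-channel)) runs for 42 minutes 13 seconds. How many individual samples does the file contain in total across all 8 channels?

42 minutes 13 seconds = 2,533 s.
144,000 × 2,533 s × 8 ch = 2,918,016,000 samples.

2,918,016,000 samples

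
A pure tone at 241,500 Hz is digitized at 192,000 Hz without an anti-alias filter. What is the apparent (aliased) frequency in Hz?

49,500 Hz

Nyquist = 192,000/2 = 96,000 Hz; 241,500 Hz exceeds it.
Alias = |241,500 − 1×192,000| = |241,500 − 192,000| = 49,500 Hz.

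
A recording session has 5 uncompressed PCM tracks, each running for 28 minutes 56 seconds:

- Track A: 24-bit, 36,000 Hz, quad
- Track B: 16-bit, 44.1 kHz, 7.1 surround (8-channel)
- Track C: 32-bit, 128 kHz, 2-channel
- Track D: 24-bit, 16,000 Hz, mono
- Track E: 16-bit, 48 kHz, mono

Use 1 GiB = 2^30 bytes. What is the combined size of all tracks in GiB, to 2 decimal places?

28 minutes 56 seconds = 1,736 s.
Track A: 36,000 × 1,736 × 3 × 4 = 749,952,000 bytes.
Track B: 44,100 × 1,736 × 2 × 8 = 1,224,921,600 bytes.
Track C: 128,000 × 1,736 × 4 × 2 = 1,777,664,000 bytes.
Track D: 16,000 × 1,736 × 3 × 1 = 83,328,000 bytes.
Track E: 48,000 × 1,736 × 2 × 1 = 166,656,000 bytes.
Total = 4,002,521,600 bytes = 3.73 GiB.

3.73 GiB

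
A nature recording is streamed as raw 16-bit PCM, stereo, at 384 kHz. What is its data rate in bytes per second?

Bit rate = 384,000 × 16 × 2 = 12,288,000 bits/s.
12,288,000 / 8 = 1,536,000 bytes/s.

1,536,000 bytes/s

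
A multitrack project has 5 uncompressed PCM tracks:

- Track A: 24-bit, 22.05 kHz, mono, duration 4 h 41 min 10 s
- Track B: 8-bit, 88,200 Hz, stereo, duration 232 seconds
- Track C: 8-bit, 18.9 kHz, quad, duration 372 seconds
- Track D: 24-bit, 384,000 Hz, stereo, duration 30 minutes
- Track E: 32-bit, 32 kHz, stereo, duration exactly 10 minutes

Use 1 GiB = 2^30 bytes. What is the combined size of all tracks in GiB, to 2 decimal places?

Track A: 4 h 41 min 10 s = 16,870 s; 22,050 × 16,870 × 3 × 1 = 1,115,950,500 bytes.
Track B: 88,200 × 232 × 1 × 2 = 40,924,800 bytes.
Track C: 18,900 × 372 × 1 × 4 = 28,123,200 bytes.
Track D: 30 minutes = 1,800 s; 384,000 × 1,800 × 3 × 2 = 4,147,200,000 bytes.
Track E: exactly 10 minutes = 600 s; 32,000 × 600 × 4 × 2 = 153,600,000 bytes.
Total = 5,485,798,500 bytes = 5.11 GiB.

5.11 GiB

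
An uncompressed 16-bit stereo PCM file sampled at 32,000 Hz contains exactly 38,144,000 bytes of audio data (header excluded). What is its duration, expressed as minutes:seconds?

Byte rate = 32,000 × 2 × 2 = 128,000 bytes/s.
Duration = 38,144,000 / 128,000 = 298 s.
298 s = 4:58.

4:58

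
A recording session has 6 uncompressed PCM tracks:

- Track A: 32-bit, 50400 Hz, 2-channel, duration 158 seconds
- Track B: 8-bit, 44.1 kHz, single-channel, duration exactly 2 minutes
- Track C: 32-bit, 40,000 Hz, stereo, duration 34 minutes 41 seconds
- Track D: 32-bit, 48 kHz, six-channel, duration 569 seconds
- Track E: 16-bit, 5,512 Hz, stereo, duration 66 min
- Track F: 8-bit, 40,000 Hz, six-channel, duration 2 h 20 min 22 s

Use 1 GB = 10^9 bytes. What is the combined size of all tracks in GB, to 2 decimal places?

Track A: 50,400 × 158 × 4 × 2 = 63,705,600 bytes.
Track B: exactly 2 minutes = 120 s; 44,100 × 120 × 1 × 1 = 5,292,000 bytes.
Track C: 34 minutes 41 seconds = 2,081 s; 40,000 × 2,081 × 4 × 2 = 665,920,000 bytes.
Track D: 48,000 × 569 × 4 × 6 = 655,488,000 bytes.
Track E: 66 min = 3,960 s; 5,512 × 3,960 × 2 × 2 = 87,310,080 bytes.
Track F: 2 h 20 min 22 s = 8,422 s; 40,000 × 8,422 × 1 × 6 = 2,021,280,000 bytes.
Total = 3,498,995,680 bytes = 3.50 GB.

3.50 GB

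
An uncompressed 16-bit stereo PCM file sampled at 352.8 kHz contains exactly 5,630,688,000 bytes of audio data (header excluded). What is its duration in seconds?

3,990 seconds

Byte rate = 352,800 × 2 × 2 = 1,411,200 bytes/s.
Duration = 5,630,688,000 / 1,411,200 = 3,990 s.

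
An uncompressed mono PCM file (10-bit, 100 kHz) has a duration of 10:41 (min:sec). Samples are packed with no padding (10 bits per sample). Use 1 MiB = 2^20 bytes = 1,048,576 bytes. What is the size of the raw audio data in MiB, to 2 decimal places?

Duration = 10:41 (min:sec) = 641 s.
Bits = 100,000 × 641 × 10 × 1 = 641,000,000 bits = 80,125,000 bytes.
80,125,000 / 1,048,576 = 76.41 MiB.

76.41 MiB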